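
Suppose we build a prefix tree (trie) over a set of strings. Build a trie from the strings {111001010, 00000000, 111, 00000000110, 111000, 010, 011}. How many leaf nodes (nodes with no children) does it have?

5

Leaves are exactly the stored words that no other stored word extends.
Those words: "00000000110", "010", "011", "111000", "111001010"
Leaf count: 5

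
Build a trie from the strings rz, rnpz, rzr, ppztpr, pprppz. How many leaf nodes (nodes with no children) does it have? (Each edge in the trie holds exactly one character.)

A leaf is a node with no children — equivalently, the end of a word that is not a proper prefix of any other stored word.
Those words: "pprppz", "ppztpr", "rnpz", "rzr"
Leaf count: 4

4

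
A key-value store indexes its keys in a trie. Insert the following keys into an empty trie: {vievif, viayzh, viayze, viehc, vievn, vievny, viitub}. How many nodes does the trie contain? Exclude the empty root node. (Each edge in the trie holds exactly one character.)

Count nodes per top-level branch (shared prefixes stored once):
  'v'-branch (viayze, viayzh, viehc, vievif, vievn, vievny, viitub): 19 nodes
Sum: 19

19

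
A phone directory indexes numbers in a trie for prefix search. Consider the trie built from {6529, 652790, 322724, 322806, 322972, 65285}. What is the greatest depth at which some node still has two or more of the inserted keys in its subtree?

The deepest shared node is where two words last agree before diverging.
e.g. "322724" and "322806" share the prefix "322" of length 3; no pair shares a longer one.
Longest shared-prefix length: 3

3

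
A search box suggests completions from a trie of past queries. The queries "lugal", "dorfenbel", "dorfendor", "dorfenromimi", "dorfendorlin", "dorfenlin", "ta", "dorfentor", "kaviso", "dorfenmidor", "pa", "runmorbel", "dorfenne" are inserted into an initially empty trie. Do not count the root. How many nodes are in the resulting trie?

58

For each word, the new-node count is its length minus the longest prefix already in the trie:
  "lugal" → 5 new (l, u, g, a, l)
  "dorfenbel" → 9 new (d, o, r, f, e, n, b, e, l)
  "dorfendor" → prefix "dorfen" already present; 3 new (d, o, r)
  "dorfenromimi" → prefix "dorfen" already present; 6 new (r, o, m, i, m, i)
  "dorfendorlin" → prefix "dorfendor" already present; 3 new (l, i, n)
  "dorfenlin" → prefix "dorfen" already present; 3 new (l, i, n)
  "ta" → 2 new (t, a)
  "dorfentor" → prefix "dorfen" already present; 3 new (t, o, r)
  "kaviso" → 6 new (k, a, v, i, s, o)
  "dorfenmidor" → prefix "dorfen" already present; 5 new (m, i, d, o, r)
  "pa" → 2 new (p, a)
  "runmorbel" → 9 new (r, u, n, m, o, r, b, e, l)
  "dorfenne" → prefix "dorfen" already present; 2 new (n, e)
Total nodes = 5 + 9 + 3 + 6 + 3 + 3 + 2 + 3 + 6 + 5 + 2 + 9 + 2 = 58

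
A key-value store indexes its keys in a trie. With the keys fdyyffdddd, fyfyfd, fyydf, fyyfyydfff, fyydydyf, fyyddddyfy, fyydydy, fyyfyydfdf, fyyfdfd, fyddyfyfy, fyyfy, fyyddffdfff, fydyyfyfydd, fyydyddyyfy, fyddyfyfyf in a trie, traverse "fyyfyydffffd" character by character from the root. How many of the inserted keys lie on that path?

2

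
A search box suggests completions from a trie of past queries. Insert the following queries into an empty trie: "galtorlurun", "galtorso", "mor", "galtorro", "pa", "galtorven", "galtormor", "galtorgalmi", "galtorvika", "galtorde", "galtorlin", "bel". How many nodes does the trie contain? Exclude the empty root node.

Insert word by word; a character creates a node only if that edge doesn't already exist:
  "galtorlurun" → 11 new (g, a, l, t, o, r, l, u, r, u, n)
  "galtorso" → prefix "galtor" already present; 2 new (s, o)
  "mor" → 3 new (m, o, r)
  "galtorro" → prefix "galtor" already present; 2 new (r, o)
  "pa" → 2 new (p, a)
  "galtorven" → prefix "galtor" already present; 3 new (v, e, n)
  "galtormor" → prefix "galtor" already present; 3 new (m, o, r)
  "galtorgalmi" → prefix "galtor" already present; 5 new (g, a, l, m, i)
  "galtorvika" → prefix "galtorv" already present; 3 new (i, k, a)
  "galtorde" → prefix "galtor" already present; 2 new (d, e)
  "galtorlin" → prefix "galtorl" already present; 2 new (i, n)
  "bel" → 3 new (b, e, l)
Total nodes = 11 + 2 + 3 + 2 + 2 + 3 + 3 + 5 + 3 + 2 + 2 + 3 = 41

41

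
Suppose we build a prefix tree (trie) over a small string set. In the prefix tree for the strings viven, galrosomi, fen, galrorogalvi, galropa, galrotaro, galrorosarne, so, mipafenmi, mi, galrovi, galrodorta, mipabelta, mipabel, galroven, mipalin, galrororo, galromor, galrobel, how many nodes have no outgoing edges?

Leaves are exactly the stored words that no other stored word extends.
Those words: "fen", "galrobel", "galrodorta", "galromor", "galropa", "galrorogalvi", "galrororo", "galrorosarne", "galrosomi", "galrotaro", "galroven", "galrovi", "mipabelta", "mipafenmi", "mipalin", "so", "viven"
Leaf count: 17

17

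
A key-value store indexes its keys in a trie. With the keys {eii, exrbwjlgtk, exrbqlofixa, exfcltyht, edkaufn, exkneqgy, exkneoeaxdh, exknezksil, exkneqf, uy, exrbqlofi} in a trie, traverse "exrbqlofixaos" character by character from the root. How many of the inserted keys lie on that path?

2

Traverse "exrbqlofixaos" character by character; count nodes along the way that are marked as word ends.
Prefixes of the query that are stored words: "exrbqlofi", "exrbqlofixa"
Count: 2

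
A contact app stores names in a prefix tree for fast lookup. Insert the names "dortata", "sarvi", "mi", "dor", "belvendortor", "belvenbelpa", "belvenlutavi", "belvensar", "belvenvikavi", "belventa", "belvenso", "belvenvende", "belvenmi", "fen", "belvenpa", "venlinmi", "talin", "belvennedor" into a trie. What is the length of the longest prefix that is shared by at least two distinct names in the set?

7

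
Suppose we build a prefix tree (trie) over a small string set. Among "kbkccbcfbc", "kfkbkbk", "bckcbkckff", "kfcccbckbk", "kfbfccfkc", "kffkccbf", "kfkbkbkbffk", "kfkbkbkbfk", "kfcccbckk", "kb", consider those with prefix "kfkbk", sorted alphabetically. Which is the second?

Words with prefix "kfkbk", in lexicographic order: "kfkbkbk", "kfkbkbkbffk", "kfkbkbkbfk"
The 2nd is kfkbkbkbffk.

kfkbkbkbffk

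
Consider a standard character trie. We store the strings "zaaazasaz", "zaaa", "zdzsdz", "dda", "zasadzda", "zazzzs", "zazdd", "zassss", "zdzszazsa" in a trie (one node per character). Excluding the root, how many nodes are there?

Count nodes per top-level branch (shared prefixes stored once):
  'd'-branch (dda): 3 nodes
  'z'-branch (zaaa, zaaazasaz, zasadzda, zassss, zazdd, zazzzs, zdzsdz, zdzszazsa): 34 nodes
Sum: 37

37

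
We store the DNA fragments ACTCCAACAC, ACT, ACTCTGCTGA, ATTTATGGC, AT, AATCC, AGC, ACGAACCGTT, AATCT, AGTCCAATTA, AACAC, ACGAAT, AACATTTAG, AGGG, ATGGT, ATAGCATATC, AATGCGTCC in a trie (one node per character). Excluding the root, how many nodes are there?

75

Trace insertions, counting only characters that open a new branch:
  "ACTCCAACAC" → 10 new (A, C, T, C, C, A, A, C, A, C)
  "ACT" → prefix "ACT" already present; 0 new (none)
  "ACTCTGCTGA" → prefix "ACTC" already present; 6 new (T, G, C, T, G, A)
  "ATTTATGGC" → prefix "A" already present; 8 new (T, T, T, A, T, G, G, C)
  "AT" → prefix "AT" already present; 0 new (none)
  "AATCC" → prefix "A" already present; 4 new (A, T, C, C)
  "AGC" → prefix "A" already present; 2 new (G, C)
  "ACGAACCGTT" → prefix "AC" already present; 8 new (G, A, A, C, C, G, T, T)
  "AATCT" → prefix "AATC" already present; 1 new (T)
  "AGTCCAATTA" → prefix "AG" already present; 8 new (T, C, C, A, A, T, T, A)
  "AACAC" → prefix "AA" already present; 3 new (C, A, C)
  "ACGAAT" → prefix "ACGAA" already present; 1 new (T)
  "AACATTTAG" → prefix "AACA" already present; 5 new (T, T, T, A, G)
  "AGGG" → prefix "AG" already present; 2 new (G, G)
  "ATGGT" → prefix "AT" already present; 3 new (G, G, T)
  "ATAGCATATC" → prefix "AT" already present; 8 new (A, G, C, A, T, A, T, C)
  "AATGCGTCC" → prefix "AAT" already present; 6 new (G, C, G, T, C, C)
Total nodes = 10 + 0 + 6 + 8 + 0 + 4 + 2 + 8 + 1 + 8 + 3 + 1 + 5 + 2 + 3 + 8 + 6 = 75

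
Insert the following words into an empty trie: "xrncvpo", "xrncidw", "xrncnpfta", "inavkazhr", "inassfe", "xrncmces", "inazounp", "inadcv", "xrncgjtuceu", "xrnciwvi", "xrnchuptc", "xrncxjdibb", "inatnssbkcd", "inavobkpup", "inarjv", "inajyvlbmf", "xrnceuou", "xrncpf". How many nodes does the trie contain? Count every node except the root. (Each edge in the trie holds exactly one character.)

91

Trace insertions, counting only characters that open a new branch:
  "xrncvpo" → 7 new (x, r, n, c, v, p, o)
  "xrncidw" → prefix "xrnc" already present; 3 new (i, d, w)
  "xrncnpfta" → prefix "xrnc" already present; 5 new (n, p, f, t, a)
  "inavkazhr" → 9 new (i, n, a, v, k, a, z, h, r)
  "inassfe" → prefix "ina" already present; 4 new (s, s, f, e)
  "xrncmces" → prefix "xrnc" already present; 4 new (m, c, e, s)
  "inazounp" → prefix "ina" already present; 5 new (z, o, u, n, p)
  "inadcv" → prefix "ina" already present; 3 new (d, c, v)
  "xrncgjtuceu" → prefix "xrnc" already present; 7 new (g, j, t, u, c, e, u)
  "xrnciwvi" → prefix "xrnci" already present; 3 new (w, v, i)
  "xrnchuptc" → prefix "xrnc" already present; 5 new (h, u, p, t, c)
  "xrncxjdibb" → prefix "xrnc" already present; 6 new (x, j, d, i, b, b)
  "inatnssbkcd" → prefix "ina" already present; 8 new (t, n, s, s, b, k, c, d)
  "inavobkpup" → prefix "inav" already present; 6 new (o, b, k, p, u, p)
  "inarjv" → prefix "ina" already present; 3 new (r, j, v)
  "inajyvlbmf" → prefix "ina" already present; 7 new (j, y, v, l, b, m, f)
  "xrnceuou" → prefix "xrnc" already present; 4 new (e, u, o, u)
  "xrncpf" → prefix "xrnc" already present; 2 new (p, f)
Total nodes = 7 + 3 + 5 + 9 + 4 + 4 + 5 + 3 + 7 + 3 + 5 + 6 + 8 + 6 + 3 + 7 + 4 + 2 = 91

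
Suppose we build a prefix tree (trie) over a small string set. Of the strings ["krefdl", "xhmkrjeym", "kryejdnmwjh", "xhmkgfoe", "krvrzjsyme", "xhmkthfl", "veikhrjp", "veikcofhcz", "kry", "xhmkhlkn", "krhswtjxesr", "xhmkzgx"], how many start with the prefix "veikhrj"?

Filter for entries beginning with "veikhrj":
Words under "veikhrj": veikhrjp
Count: 1

1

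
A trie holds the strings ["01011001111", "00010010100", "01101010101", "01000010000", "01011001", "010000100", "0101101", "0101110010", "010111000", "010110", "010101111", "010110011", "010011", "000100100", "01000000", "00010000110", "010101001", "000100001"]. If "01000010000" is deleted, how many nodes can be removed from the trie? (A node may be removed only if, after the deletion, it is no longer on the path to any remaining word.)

2

Walk "01000010000" from the leaf back toward the root, removing each node that no remaining word uses.
The suffix "00" (2 nodes) is used only by "01000010000"; "010000100" is itself a stored word, so pruning stops there.
Nodes removed: 2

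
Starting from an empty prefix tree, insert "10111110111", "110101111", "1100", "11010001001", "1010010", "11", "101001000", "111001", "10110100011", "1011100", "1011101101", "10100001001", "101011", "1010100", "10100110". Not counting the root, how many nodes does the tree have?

61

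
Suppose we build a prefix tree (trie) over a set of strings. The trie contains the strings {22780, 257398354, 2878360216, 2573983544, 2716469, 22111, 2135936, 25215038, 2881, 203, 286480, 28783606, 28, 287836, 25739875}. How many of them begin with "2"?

15

Traverse to the node for "2", then collect every word in that subtree.
Matches: "203", "2135936", "22111", "22780", "25215038", "257398354", "2573983544", "25739875", "2716469", "28", "286480", "287836", "2878360216", "28783606", "2881"
Count: 15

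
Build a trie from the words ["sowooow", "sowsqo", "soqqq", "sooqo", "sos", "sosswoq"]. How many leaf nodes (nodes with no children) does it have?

Leaves are exactly the stored words that no other stored word extends.
Those words: "sooqo", "soqqq", "sosswoq", "sowooow", "sowsqo"
Leaf count: 5

5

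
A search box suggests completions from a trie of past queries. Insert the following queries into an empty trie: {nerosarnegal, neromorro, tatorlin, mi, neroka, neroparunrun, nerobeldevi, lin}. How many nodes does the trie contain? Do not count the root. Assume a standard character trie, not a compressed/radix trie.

Count nodes per top-level branch (shared prefixes stored once):
  'l'-branch (lin): 3 nodes
  'm'-branch (mi): 2 nodes
  'n'-branch (nerobeldevi, neroka, neromorro, neroparunrun, nerosarnegal): 34 nodes
  't'-branch (tatorlin): 8 nodes
Sum: 47

47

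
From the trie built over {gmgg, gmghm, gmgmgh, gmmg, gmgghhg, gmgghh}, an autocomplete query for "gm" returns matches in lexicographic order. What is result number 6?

gmmg

Words with prefix "gm", in lexicographic order: "gmgg", "gmgghh", "gmgghhg", "gmghm", "gmgmgh", "gmmg"
The 6th is gmmg.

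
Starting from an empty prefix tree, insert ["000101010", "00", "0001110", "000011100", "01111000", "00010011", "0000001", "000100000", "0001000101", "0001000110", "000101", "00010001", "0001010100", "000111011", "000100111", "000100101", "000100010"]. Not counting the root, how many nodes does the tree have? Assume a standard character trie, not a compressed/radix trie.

45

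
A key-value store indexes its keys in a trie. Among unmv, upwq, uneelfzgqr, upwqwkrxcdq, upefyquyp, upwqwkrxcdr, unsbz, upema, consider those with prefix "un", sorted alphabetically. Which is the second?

unmv

Filter for "un…" and sort: "uneelfzgqr", "unmv", "unsbz"
The 2nd is unmv.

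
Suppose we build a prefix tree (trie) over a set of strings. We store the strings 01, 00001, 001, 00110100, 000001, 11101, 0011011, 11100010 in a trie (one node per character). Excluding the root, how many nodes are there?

Count nodes per top-level branch (shared prefixes stored once):
  '0'-branch (000001, 00001, 001, 00110100, 0011011, 01): 15 nodes
  '1'-branch (11100010, 11101): 9 nodes
Sum: 24

24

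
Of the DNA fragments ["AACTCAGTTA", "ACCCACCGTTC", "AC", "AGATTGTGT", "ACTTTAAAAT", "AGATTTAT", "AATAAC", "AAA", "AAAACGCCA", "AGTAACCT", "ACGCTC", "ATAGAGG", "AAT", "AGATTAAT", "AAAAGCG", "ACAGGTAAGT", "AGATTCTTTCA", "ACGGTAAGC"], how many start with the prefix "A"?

18

Filter for entries beginning with "A":
Words under "A": AAA, AAAACGCCA, AAAAGCG, AACTCAGTTA, AAT, AATAAC, AC, ACAGGTAAGT, ACCCACCGTTC, ACGCTC, ACGGTAAGC, ACTTTAAAAT, AGATTAAT, AGATTCTTTCA, AGATTGTGT, AGATTTAT, AGTAACCT, ATAGAGG
Count: 18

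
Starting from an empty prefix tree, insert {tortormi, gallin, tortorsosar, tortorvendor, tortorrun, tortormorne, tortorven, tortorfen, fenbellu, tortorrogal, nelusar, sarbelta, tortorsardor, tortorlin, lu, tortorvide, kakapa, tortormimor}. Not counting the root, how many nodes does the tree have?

For each word, the new-node count is its length minus the longest prefix already in the trie:
  "tortormi" → 8 new (t, o, r, t, o, r, m, i)
  "gallin" → 6 new (g, a, l, l, i, n)
  "tortorsosar" → prefix "tortor" already present; 5 new (s, o, s, a, r)
  "tortorvendor" → prefix "tortor" already present; 6 new (v, e, n, d, o, r)
  "tortorrun" → prefix "tortor" already present; 3 new (r, u, n)
  "tortormorne" → prefix "tortorm" already present; 4 new (o, r, n, e)
  "tortorven" → prefix "tortorven" already present; 0 new (none)
  "tortorfen" → prefix "tortor" already present; 3 new (f, e, n)
  "fenbellu" → 8 new (f, e, n, b, e, l, l, u)
  "tortorrogal" → prefix "tortorr" already present; 4 new (o, g, a, l)
  "nelusar" → 7 new (n, e, l, u, s, a, r)
  "sarbelta" → 8 new (s, a, r, b, e, l, t, a)
  "tortorsardor" → prefix "tortors" already present; 5 new (a, r, d, o, r)
  "tortorlin" → prefix "tortor" already present; 3 new (l, i, n)
  "lu" → 2 new (l, u)
  "tortorvide" → prefix "tortorv" already present; 3 new (i, d, e)
  "kakapa" → 6 new (k, a, k, a, p, a)
  "tortormimor" → prefix "tortormi" already present; 3 new (m, o, r)
Total nodes = 8 + 6 + 5 + 6 + 3 + 4 + 0 + 3 + 8 + 4 + 7 + 8 + 5 + 3 + 2 + 3 + 6 + 3 = 84

84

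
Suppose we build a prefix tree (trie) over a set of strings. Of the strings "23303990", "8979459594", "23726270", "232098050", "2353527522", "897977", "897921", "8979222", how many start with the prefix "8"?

Filter for entries beginning with "8":
Matches: "897921", "8979222", "8979459594", "897977"
Count: 4

4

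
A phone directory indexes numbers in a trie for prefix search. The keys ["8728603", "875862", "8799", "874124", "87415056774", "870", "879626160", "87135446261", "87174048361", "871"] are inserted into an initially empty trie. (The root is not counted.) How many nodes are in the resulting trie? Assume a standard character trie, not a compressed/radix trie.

For each word, the new-node count is its length minus the longest prefix already in the trie:
  "8728603" → 7 new (8, 7, 2, 8, 6, 0, 3)
  "875862" → prefix "87" already present; 4 new (5, 8, 6, 2)
  "8799" → prefix "87" already present; 2 new (9, 9)
  "874124" → prefix "87" already present; 4 new (4, 1, 2, 4)
  "87415056774" → prefix "8741" already present; 7 new (5, 0, 5, 6, 7, 7, 4)
  "870" → prefix "87" already present; 1 new (0)
  "879626160" → prefix "879" already present; 6 new (6, 2, 6, 1, 6, 0)
  "87135446261" → prefix "87" already present; 9 new (1, 3, 5, 4, 4, 6, 2, 6, 1)
  "87174048361" → prefix "871" already present; 8 new (7, 4, 0, 4, 8, 3, 6, 1)
  "871" → prefix "871" already present; 0 new (none)
Total nodes = 7 + 4 + 2 + 4 + 7 + 1 + 6 + 9 + 8 + 0 = 48

48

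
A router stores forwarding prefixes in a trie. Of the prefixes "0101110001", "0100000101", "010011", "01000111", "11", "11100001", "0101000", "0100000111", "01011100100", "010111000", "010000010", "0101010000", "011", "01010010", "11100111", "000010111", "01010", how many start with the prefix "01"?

Filter for entries beginning with "01":
Matches: "010000010", "0100000101", "0100000111", "01000111", "010011", "01010", "0101000", "01010010", "0101010000", "010111000", "0101110001", "01011100100", "011"
Count: 13

13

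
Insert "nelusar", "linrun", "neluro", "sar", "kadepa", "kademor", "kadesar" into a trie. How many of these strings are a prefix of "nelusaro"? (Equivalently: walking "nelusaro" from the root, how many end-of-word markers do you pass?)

Walk "nelusaro" from the root; an end-of-word marker is hit whenever a stored word is a prefix of "nelusaro".
Prefixes of the query that are stored words: "nelusar"
Count: 1

1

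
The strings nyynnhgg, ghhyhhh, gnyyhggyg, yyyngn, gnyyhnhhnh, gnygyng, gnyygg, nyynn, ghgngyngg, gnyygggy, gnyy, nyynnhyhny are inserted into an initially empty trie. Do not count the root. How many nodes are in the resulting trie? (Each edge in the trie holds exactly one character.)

53

Insert word by word; a character creates a node only if that edge doesn't already exist:
  "nyynnhgg" → 8 new (n, y, y, n, n, h, g, g)
  "ghhyhhh" → 7 new (g, h, h, y, h, h, h)
  "gnyyhggyg" → prefix "g" already present; 8 new (n, y, y, h, g, g, y, g)
  "yyyngn" → 6 new (y, y, y, n, g, n)
  "gnyyhnhhnh" → prefix "gnyyh" already present; 5 new (n, h, h, n, h)
  "gnygyng" → prefix "gny" already present; 4 new (g, y, n, g)
  "gnyygg" → prefix "gnyy" already present; 2 new (g, g)
  "nyynn" → prefix "nyynn" already present; 0 new (none)
  "ghgngyngg" → prefix "gh" already present; 7 new (g, n, g, y, n, g, g)
  "gnyygggy" → prefix "gnyygg" already present; 2 new (g, y)
  "gnyy" → prefix "gnyy" already present; 0 new (none)
  "nyynnhyhny" → prefix "nyynnh" already present; 4 new (y, h, n, y)
Total nodes = 8 + 7 + 8 + 6 + 5 + 4 + 2 + 0 + 7 + 2 + 0 + 4 = 53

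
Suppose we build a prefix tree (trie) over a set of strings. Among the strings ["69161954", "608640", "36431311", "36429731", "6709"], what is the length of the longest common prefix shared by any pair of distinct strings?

The deepest shared node is where two words last agree before diverging.
e.g. "36429731" and "36431311" share the prefix "364" of length 3; no pair shares a longer one.
Longest shared-prefix length: 3

3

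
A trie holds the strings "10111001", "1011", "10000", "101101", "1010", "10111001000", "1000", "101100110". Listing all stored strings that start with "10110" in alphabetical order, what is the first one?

101100110

Filter for "10110…" and sort: "101100110", "101101"
The 1st is 101100110.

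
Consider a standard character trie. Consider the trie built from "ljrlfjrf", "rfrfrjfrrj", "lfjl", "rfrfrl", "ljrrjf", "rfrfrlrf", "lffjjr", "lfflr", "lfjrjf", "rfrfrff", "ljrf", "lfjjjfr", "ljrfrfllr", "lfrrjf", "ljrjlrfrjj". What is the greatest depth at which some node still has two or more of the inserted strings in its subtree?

The deepest shared node is where two words last agree before diverging.
"rfrfrl" and "rfrfrlrf" agree on "rfrfrl" (6 characters) before diverging; nothing deeper is shared.
Longest shared-prefix length: 6

6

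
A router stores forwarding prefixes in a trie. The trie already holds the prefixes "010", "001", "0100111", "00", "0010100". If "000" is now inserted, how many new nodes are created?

1

The longest prefix of "000" already in the trie is "00" (length 2).
So 3 − 2 = 1 new nodes.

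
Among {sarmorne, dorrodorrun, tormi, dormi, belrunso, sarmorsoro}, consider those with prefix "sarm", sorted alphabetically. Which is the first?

sarmorne

Words with prefix "sarm", in lexicographic order: "sarmorne", "sarmorsoro"
The 1st is sarmorne.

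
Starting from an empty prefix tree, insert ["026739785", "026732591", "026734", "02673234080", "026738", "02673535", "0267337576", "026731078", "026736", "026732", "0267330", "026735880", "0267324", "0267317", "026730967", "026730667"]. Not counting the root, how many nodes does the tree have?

46

Trace insertions, counting only characters that open a new branch:
  "026739785" → 9 new (0, 2, 6, 7, 3, 9, 7, 8, 5)
  "026732591" → prefix "02673" already present; 4 new (2, 5, 9, 1)
  "026734" → prefix "02673" already present; 1 new (4)
  "02673234080" → prefix "026732" already present; 5 new (3, 4, 0, 8, 0)
  "026738" → prefix "02673" already present; 1 new (8)
  "02673535" → prefix "02673" already present; 3 new (5, 3, 5)
  "0267337576" → prefix "02673" already present; 5 new (3, 7, 5, 7, 6)
  "026731078" → prefix "02673" already present; 4 new (1, 0, 7, 8)
  "026736" → prefix "02673" already present; 1 new (6)
  "026732" → prefix "026732" already present; 0 new (none)
  "0267330" → prefix "026733" already present; 1 new (0)
  "026735880" → prefix "026735" already present; 3 new (8, 8, 0)
  "0267324" → prefix "026732" already present; 1 new (4)
  "0267317" → prefix "026731" already present; 1 new (7)
  "026730967" → prefix "02673" already present; 4 new (0, 9, 6, 7)
  "026730667" → prefix "026730" already present; 3 new (6, 6, 7)
Total nodes = 9 + 4 + 1 + 5 + 1 + 3 + 5 + 4 + 1 + 0 + 1 + 3 + 1 + 1 + 4 + 3 = 46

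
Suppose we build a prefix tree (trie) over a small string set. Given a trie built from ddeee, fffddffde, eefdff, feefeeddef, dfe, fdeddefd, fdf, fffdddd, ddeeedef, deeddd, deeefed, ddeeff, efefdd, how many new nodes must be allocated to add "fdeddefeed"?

3

Walking "fdeddefeed" from the root, the first 7 characters ("fdeddef") follow existing edges; "e" is the first miss.
Each of the 3 remaining characters creates one node.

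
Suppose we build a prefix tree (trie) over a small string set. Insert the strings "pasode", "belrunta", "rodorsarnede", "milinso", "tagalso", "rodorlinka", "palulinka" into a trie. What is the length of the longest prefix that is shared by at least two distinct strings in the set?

The deepest shared node is where two words last agree before diverging.
e.g. "rodorlinka" and "rodorsarnede" share the prefix "rodor" of length 5; no pair shares a longer one.
Longest shared-prefix length: 5

5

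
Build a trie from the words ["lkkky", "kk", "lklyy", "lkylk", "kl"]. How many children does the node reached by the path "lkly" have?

1

Walk "lkly" from the root, arriving at one node.
Characters that immediately follow "lkly" among the stored strings: {y}.
That node has 1 child edge.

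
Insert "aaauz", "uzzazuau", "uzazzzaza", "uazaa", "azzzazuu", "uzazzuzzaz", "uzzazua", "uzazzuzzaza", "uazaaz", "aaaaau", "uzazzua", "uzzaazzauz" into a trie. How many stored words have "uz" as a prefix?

7

Walk to "uz"; the words in its subtree are exactly those with that prefix.
Matches: "uzazzua", "uzazzuzzaz", "uzazzuzzaza", "uzazzzaza", "uzzaazzauz", "uzzazua", "uzzazuau"
Count: 7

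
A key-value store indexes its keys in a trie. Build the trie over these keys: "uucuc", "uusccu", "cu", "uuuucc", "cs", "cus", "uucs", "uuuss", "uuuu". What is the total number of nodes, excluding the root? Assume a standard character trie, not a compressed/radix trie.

20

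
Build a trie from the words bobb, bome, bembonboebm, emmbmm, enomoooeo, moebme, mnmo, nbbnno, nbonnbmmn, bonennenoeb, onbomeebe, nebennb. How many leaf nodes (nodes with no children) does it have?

A leaf is a node with no children — equivalently, the end of a word that is not a proper prefix of any other stored word.
Those words: "bembonboebm", "bobb", "bome", "bonennenoeb", "emmbmm", "enomoooeo", "mnmo", "moebme", "nbbnno", "nbonnbmmn", "nebennb", "onbomeebe"
Leaf count: 12

12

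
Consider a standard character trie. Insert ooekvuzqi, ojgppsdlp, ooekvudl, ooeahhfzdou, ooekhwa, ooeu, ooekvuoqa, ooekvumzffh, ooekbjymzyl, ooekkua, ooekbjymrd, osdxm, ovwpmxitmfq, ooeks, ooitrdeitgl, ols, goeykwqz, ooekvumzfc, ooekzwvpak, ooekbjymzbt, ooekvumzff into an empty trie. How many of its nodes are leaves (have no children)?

20

Leaves are exactly the stored words that no other stored word extends.
Those words: "goeykwqz", "ojgppsdlp", "ols", "ooeahhfzdou", "ooekbjymrd", "ooekbjymzbt", "ooekbjymzyl", "ooekhwa", "ooekkua", "ooeks", "ooekvudl", "ooekvumzfc", "ooekvumzffh", "ooekvuoqa", "ooekvuzqi", "ooekzwvpak", "ooeu", "ooitrdeitgl", "osdxm", "ovwpmxitmfq"
Leaf count: 20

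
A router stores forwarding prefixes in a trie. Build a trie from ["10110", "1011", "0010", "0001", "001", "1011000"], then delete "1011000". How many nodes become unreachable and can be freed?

2

Walk "1011000" from the leaf back toward the root, removing each node that no remaining word uses.
The suffix "00" (2 nodes) is used only by "1011000"; "10110" is itself a stored word, so pruning stops there.
Nodes removed: 2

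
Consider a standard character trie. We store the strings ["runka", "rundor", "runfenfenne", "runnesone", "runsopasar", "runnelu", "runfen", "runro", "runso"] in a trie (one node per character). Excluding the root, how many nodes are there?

33

Insert word by word; a character creates a node only if that edge doesn't already exist:
  "runka" → 5 new (r, u, n, k, a)
  "rundor" → prefix "run" already present; 3 new (d, o, r)
  "runfenfenne" → prefix "run" already present; 8 new (f, e, n, f, e, n, n, e)
  "runnesone" → prefix "run" already present; 6 new (n, e, s, o, n, e)
  "runsopasar" → prefix "run" already present; 7 new (s, o, p, a, s, a, r)
  "runnelu" → prefix "runne" already present; 2 new (l, u)
  "runfen" → prefix "runfen" already present; 0 new (none)
  "runro" → prefix "run" already present; 2 new (r, o)
  "runso" → prefix "runso" already present; 0 new (none)
Total nodes = 5 + 3 + 8 + 6 + 7 + 2 + 0 + 2 + 0 = 33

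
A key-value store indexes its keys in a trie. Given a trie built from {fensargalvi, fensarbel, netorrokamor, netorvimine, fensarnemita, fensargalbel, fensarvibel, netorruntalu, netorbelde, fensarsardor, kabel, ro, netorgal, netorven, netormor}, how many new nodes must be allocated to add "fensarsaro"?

1

The longest prefix of "fensarsaro" already in the trie is "fensarsar" (length 9).
Each of the 1 remaining characters creates one node.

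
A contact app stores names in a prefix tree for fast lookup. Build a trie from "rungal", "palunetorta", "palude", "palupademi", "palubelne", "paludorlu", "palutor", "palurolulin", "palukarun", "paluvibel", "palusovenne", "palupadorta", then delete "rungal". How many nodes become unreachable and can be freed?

6

After clearing the end-marker at "rungal", prune upward until reaching a node still needed by another word.
No other word shares any prefix with "rungal", so all 6 of its nodes go.
Nodes removed: 6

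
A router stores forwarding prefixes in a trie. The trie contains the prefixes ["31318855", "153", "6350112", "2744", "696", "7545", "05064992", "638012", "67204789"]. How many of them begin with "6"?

Traverse to the node for "6", then collect every word in that subtree.
Matches: "6350112", "638012", "67204789", "696"
Count: 4

4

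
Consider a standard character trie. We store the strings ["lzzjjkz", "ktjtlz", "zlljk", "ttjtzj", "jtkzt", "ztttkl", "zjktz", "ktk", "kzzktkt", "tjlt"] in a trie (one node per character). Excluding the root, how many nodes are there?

Count nodes per top-level branch (shared prefixes stored once):
  'j'-branch (jtkzt): 5 nodes
  'k'-branch (ktjtlz, ktk, kzzktkt): 13 nodes
  'l'-branch (lzzjjkz): 7 nodes
  't'-branch (tjlt, ttjtzj): 9 nodes
  'z'-branch (zjktz, zlljk, ztttkl): 14 nodes
Sum: 48

48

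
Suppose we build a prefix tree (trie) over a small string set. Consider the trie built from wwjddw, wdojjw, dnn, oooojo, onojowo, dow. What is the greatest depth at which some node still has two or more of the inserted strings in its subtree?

Equivalently: take the maximum, over all pairs, of their longest common prefix length.
"dnn" and "dow" agree on "d" (1 characters) before diverging; nothing deeper is shared.
Longest shared-prefix length: 1

1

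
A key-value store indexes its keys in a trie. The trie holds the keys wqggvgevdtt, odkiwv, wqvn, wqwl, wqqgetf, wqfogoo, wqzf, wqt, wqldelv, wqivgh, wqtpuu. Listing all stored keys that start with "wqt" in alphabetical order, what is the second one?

wqtpuu

Words with prefix "wqt", in lexicographic order: "wqt", "wqtpuu"
The 2nd is wqtpuu.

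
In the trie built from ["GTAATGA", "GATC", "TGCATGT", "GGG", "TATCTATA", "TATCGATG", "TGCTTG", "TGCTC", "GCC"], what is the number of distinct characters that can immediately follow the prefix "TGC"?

2

Walk "TGC" from the root, arriving at one node.
Distinct next characters after "TGC": A, T.
That node has 2 child edges.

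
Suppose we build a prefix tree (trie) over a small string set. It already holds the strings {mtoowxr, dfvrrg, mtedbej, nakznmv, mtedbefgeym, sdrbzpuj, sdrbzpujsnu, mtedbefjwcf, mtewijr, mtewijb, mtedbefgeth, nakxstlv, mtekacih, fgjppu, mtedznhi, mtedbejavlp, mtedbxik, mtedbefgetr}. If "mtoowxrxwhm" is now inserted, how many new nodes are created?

"mtoowxr" is already a path in the trie; the remaining "xwhm" must be added.
New nodes needed: |"mtoowxrxwhm"| − 7 = 11 − 7 = 4.

4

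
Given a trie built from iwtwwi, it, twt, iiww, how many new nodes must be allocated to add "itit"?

"it" is already a path in the trie; the remaining "it" must be added.
New nodes needed: |"itit"| − 2 = 4 − 2 = 2.

2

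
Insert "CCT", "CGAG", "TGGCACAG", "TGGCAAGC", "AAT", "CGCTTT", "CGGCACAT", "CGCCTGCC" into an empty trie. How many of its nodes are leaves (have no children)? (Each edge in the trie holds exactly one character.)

8

A leaf is a node with no children — equivalently, the end of a word that is not a proper prefix of any other stored word.
Those words: "AAT", "CCT", "CGAG", "CGCCTGCC", "CGCTTT", "CGGCACAT", "TGGCAAGC", "TGGCACAG"
Leaf count: 8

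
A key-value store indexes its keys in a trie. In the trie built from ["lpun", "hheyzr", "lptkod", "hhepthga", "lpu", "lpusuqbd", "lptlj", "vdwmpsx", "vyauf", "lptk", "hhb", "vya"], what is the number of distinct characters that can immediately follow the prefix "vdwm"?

1

Walk "vdwm" from the root, arriving at one node.
Distinct next characters after "vdwm": p.
That node has 1 child edge.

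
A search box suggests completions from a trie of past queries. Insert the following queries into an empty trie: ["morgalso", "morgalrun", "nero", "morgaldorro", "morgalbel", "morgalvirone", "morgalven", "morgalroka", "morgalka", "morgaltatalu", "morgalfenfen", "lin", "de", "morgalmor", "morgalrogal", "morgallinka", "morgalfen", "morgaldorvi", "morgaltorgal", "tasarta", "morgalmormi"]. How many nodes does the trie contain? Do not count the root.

Insert word by word; a character creates a node only if that edge doesn't already exist:
  "morgalso" → 8 new (m, o, r, g, a, l, s, o)
  "morgalrun" → prefix "morgal" already present; 3 new (r, u, n)
  "nero" → 4 new (n, e, r, o)
  "morgaldorro" → prefix "morgal" already present; 5 new (d, o, r, r, o)
  "morgalbel" → prefix "morgal" already present; 3 new (b, e, l)
  "morgalvirone" → prefix "morgal" already present; 6 new (v, i, r, o, n, e)
  "morgalven" → prefix "morgalv" already present; 2 new (e, n)
  "morgalroka" → prefix "morgalr" already present; 3 new (o, k, a)
  "morgalka" → prefix "morgal" already present; 2 new (k, a)
  "morgaltatalu" → prefix "morgal" already present; 6 new (t, a, t, a, l, u)
  "morgalfenfen" → prefix "morgal" already present; 6 new (f, e, n, f, e, n)
  "lin" → 3 new (l, i, n)
  "de" → 2 new (d, e)
  "morgalmor" → prefix "morgal" already present; 3 new (m, o, r)
  "morgalrogal" → prefix "morgalro" already present; 3 new (g, a, l)
  "morgallinka" → prefix "morgal" already present; 5 new (l, i, n, k, a)
  "morgalfen" → prefix "morgalfen" already present; 0 new (none)
  "morgaldorvi" → prefix "morgaldor" already present; 2 new (v, i)
  "morgaltorgal" → prefix "morgalt" already present; 5 new (o, r, g, a, l)
  "tasarta" → 7 new (t, a, s, a, r, t, a)
  "morgalmormi" → prefix "morgalmor" already present; 2 new (m, i)
Total nodes = 8 + 3 + 4 + 5 + 3 + 6 + 2 + 3 + 2 + 6 + 6 + 3 + 2 + 3 + 3 + 5 + 0 + 2 + 5 + 7 + 2 = 80

80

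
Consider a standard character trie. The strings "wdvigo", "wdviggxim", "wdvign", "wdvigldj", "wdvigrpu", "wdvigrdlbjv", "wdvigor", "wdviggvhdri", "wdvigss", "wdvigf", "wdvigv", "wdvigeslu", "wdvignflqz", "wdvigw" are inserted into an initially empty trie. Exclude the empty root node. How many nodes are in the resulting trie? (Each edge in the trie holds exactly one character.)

41

For each word, the new-node count is its length minus the longest prefix already in the trie:
  "wdvigo" → 6 new (w, d, v, i, g, o)
  "wdviggxim" → prefix "wdvig" already present; 4 new (g, x, i, m)
  "wdvign" → prefix "wdvig" already present; 1 new (n)
  "wdvigldj" → prefix "wdvig" already present; 3 new (l, d, j)
  "wdvigrpu" → prefix "wdvig" already present; 3 new (r, p, u)
  "wdvigrdlbjv" → prefix "wdvigr" already present; 5 new (d, l, b, j, v)
  "wdvigor" → prefix "wdvigo" already present; 1 new (r)
  "wdviggvhdri" → prefix "wdvigg" already present; 5 new (v, h, d, r, i)
  "wdvigss" → prefix "wdvig" already present; 2 new (s, s)
  "wdvigf" → prefix "wdvig" already present; 1 new (f)
  "wdvigv" → prefix "wdvig" already present; 1 new (v)
  "wdvigeslu" → prefix "wdvig" already present; 4 new (e, s, l, u)
  "wdvignflqz" → prefix "wdvign" already present; 4 new (f, l, q, z)
  "wdvigw" → prefix "wdvig" already present; 1 new (w)
Total nodes = 6 + 4 + 1 + 3 + 3 + 5 + 1 + 5 + 2 + 1 + 1 + 4 + 4 + 1 = 41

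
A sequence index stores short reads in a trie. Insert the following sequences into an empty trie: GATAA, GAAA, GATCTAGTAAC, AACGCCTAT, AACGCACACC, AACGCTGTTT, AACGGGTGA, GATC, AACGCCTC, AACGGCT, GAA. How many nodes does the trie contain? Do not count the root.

42

Count nodes per top-level branch (shared prefixes stored once):
  'A'-branch (AACGCACACC, AACGCCTAT, AACGCCTC, AACGCTGTTT, AACGGCT, AACGGGTGA): 27 nodes
  'G'-branch (GAA, GAAA, GATAA, GATC, GATCTAGTAAC): 15 nodes
Sum: 42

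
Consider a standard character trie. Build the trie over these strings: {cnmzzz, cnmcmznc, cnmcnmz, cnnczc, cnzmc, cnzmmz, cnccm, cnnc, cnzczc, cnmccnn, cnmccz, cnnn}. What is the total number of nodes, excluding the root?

34

Trie structure (* marks end of a word):
(root)
└─ c
   └─ n
      ├─ c
      │  └─ c
      │     └─ m *
      ├─ m
      │  ├─ c
      │  │  ├─ c
      │  │  │  ├─ n
      │  │  │  │  └─ n *
      │  │  │  └─ z *
      │  │  ├─ m
      │  │  │  └─ z
      │  │  │     └─ n
      │  │  │        └─ c *
      │  │  └─ n
      │  │     └─ m
      │  │        └─ z *
      │  └─ z
      │     └─ z
      │        └─ z *
      ├─ n
      │  ├─ c *
      │  │  └─ z
      │  │     └─ c *
      │  └─ n *
      └─ z
         ├─ c
         │  └─ z
         │     └─ c *
         └─ m
            ├─ c *
            └─ m
               └─ z *
Counting every labelled node above: 34.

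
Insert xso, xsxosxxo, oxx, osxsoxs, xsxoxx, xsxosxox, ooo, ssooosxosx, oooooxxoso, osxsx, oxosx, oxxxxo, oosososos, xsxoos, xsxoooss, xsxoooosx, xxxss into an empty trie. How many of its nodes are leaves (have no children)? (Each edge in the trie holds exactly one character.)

A leaf is a node with no children — equivalently, the end of a word that is not a proper prefix of any other stored word.
Those words: "oooooxxoso", "oosososos", "osxsoxs", "osxsx", "oxosx", "oxxxxo", "ssooosxosx", "xso", "xsxoooosx", "xsxoooss", "xsxoos", "xsxosxox", "xsxosxxo", "xsxoxx", "xxxss"
Leaf count: 15

15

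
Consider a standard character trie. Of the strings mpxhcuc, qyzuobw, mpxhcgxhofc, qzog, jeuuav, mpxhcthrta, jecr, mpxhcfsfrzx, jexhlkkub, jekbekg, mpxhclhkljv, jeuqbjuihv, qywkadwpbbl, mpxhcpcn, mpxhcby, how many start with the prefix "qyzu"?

1

Traverse to the node for "qyzu", then collect every word in that subtree.
Words under "qyzu": qyzuobw
Count: 1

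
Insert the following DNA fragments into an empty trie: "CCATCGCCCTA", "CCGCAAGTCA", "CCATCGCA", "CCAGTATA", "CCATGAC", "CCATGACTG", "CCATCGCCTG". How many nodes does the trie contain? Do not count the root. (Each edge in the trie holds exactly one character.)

32

For each word, the new-node count is its length minus the longest prefix already in the trie:
  "CCATCGCCCTA" → 11 new (C, C, A, T, C, G, C, C, C, T, A)
  "CCGCAAGTCA" → prefix "CC" already present; 8 new (G, C, A, A, G, T, C, A)
  "CCATCGCA" → prefix "CCATCGC" already present; 1 new (A)
  "CCAGTATA" → prefix "CCA" already present; 5 new (G, T, A, T, A)
  "CCATGAC" → prefix "CCAT" already present; 3 new (G, A, C)
  "CCATGACTG" → prefix "CCATGAC" already present; 2 new (T, G)
  "CCATCGCCTG" → prefix "CCATCGCC" already present; 2 new (T, G)
Total nodes = 11 + 8 + 1 + 5 + 3 + 2 + 2 = 32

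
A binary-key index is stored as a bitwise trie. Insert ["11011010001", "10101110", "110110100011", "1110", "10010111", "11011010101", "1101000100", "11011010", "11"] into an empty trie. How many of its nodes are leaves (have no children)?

6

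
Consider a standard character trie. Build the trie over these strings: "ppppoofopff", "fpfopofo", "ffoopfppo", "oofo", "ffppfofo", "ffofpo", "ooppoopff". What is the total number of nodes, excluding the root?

47

Count nodes per top-level branch (shared prefixes stored once):
  'f'-branch (ffofpo, ffoopfppo, ffppfofo, fpfopofo): 25 nodes
  'o'-branch (oofo, ooppoopff): 11 nodes
  'p'-branch (ppppoofopff): 11 nodes
Sum: 47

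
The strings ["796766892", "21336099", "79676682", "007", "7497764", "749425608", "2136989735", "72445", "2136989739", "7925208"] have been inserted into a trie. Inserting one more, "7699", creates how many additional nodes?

The longest prefix of "7699" already in the trie is "7" (length 1).
Each of the 3 remaining characters creates one node.

3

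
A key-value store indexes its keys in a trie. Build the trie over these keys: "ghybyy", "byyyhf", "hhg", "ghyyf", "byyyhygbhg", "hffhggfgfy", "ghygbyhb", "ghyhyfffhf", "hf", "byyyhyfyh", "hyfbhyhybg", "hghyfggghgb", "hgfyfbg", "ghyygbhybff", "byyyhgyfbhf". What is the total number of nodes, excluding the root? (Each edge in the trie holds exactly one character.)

83

Count nodes per top-level branch (shared prefixes stored once):
  'b'-branch (byyyhf, byyyhgyfbhf, byyyhyfyh, byyyhygbhg): 20 nodes
  'g'-branch (ghybyy, ghygbyhb, ghyhyfffhf, ghyyf, ghyygbhybff): 27 nodes
  'h'-branch (hf, hffhggfgfy, hgfyfbg, hghyfggghgb, hhg, hyfbhyhybg): 36 nodes
Sum: 83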